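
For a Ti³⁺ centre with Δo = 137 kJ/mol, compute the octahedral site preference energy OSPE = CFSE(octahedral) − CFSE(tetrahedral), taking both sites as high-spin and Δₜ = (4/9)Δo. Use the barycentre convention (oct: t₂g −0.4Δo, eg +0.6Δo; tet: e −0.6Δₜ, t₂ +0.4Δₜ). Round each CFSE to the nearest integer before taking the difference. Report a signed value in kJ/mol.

Ti is in group 4, so Ti³⁺ is d¹ (4 − 3 = 1).
Octahedral (high-spin): t₂g¹ eg⁰, CFSE = 1(−0.4) + 0(+0.6) = -0.4Δo = -0.4 × 137 = -55 kJ/mol.
Tetrahedral: e¹ t₂⁰, CFSE = 1(−0.6) + 0(+0.4) = -0.6Δₜ = -0.6 × (4/9) × 137 = -37 kJ/mol.
OSPE = -55 − (-37) = -18 kJ/mol.

-18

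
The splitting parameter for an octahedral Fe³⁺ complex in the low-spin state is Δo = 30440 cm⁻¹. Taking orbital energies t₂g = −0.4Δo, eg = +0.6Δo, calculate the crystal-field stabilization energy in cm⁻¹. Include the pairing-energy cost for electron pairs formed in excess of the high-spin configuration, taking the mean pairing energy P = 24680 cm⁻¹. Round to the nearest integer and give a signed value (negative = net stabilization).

-11520

Fe sits in group 8; removing 3 electrons leaves Fe³⁺ with 8 − 3 = 5 d electrons.
Electron filling gives t₂g⁵ eg⁰.
CFSE(orbital) = 5×(-0.4Δo) + 0×(0.6Δo) = -2.0Δo; with Δo = 30440 cm⁻¹ that is -60880 cm⁻¹.
Pairing penalty: 2 pairs vs 0 in the high-spin reference → 2 extra × P = 49360 cm⁻¹.
Net CFSE = -60880 + 49360 = -11520 cm⁻¹.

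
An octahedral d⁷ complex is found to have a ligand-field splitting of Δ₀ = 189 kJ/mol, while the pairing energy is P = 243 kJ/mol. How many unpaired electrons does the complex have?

3

Here Δ₀ < P (189 < 243), so the high-spin state is favoured.
Filling d⁷ accordingly: t₂g⁵ eg².
Unpaired electrons: 3.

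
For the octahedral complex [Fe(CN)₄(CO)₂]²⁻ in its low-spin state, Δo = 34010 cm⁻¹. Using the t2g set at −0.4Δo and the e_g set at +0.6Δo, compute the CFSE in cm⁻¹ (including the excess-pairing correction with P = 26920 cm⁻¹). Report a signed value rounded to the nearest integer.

Ligand charges: 4×(-1) from CN⁻ and 2×(+0) from CO sum to -4; with overall charge -2, Fe is +2.
Fe is in group 8, so Fe²⁺ is d⁶ (8 − 2 = 6).
The d⁶ electrons fill as t2g^6 e_g^0.
Orbital CFSE = 6(-0.4) + 0(0.6) = -2.4Δo = -2.4 × 34010 = -81624 cm⁻¹.
Relative to high-spin t2g^4 e_g^2 (1 paired), the low-spin configuration has 2 additional pairs, contributing +2 × 26920 = +53840 cm⁻¹.
Overall CFSE = -81624 + 53840 = -27784 cm⁻¹.

-27784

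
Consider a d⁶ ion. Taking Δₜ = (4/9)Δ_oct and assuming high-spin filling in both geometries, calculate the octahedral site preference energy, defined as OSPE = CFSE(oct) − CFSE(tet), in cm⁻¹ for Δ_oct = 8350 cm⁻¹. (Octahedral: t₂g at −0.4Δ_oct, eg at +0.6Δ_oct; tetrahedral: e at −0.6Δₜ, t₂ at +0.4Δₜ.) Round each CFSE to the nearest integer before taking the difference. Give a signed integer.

-1113

Octahedral (high-spin): t₂g⁴ eg², CFSE = 4(−0.4) + 2(+0.6) = -0.4Δ_oct = -0.4 × 8350 = -3340 cm⁻¹.
Tetrahedral e³ t₂³ gives -0.6Δₜ = -0.6 × (4/9) × 8350 = -2227 cm⁻¹.
OSPE = CFSE(oct) − CFSE(tet) = -3340 − (-2227) = -1113 cm⁻¹.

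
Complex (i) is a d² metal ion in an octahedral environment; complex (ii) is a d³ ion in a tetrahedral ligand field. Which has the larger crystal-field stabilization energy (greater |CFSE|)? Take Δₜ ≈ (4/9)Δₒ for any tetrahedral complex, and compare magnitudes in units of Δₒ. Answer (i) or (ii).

(i): For octahedral d² the high- and low-spin configurations coincide; t₂g² eg⁰, CFSE = -0.8Δₒ.
(ii): Tetrahedral fields are weak (Δₜ ≈ 4/9 Δₒ), so electrons fill high-spin; e² t₂¹, CFSE = -0.8Δₜ ≈ -0.36Δₒ.
So (i) has the larger |CFSE|.

(i)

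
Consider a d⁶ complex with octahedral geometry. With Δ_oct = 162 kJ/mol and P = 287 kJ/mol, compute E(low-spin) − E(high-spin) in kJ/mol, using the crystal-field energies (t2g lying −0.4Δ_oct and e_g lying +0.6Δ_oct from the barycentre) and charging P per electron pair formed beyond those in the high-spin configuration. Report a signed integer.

250

High-spin d⁶ fills as t2g^4 e_g^2 with CFSE 4(−0.4) + 2(+0.6) = -0.4Δ_oct = -65 kJ/mol.
Low-spin t2g^6 e_g^0 gives -2.4Δ_oct = -389 kJ/mol, but forming 2 extra pairs costs 2P = 574 kJ/mol, so E(LS) = -389 + 574 = 185 kJ/mol.
The difference is 185 − (-65) = 250 kJ/mol, so high-spin lies lower.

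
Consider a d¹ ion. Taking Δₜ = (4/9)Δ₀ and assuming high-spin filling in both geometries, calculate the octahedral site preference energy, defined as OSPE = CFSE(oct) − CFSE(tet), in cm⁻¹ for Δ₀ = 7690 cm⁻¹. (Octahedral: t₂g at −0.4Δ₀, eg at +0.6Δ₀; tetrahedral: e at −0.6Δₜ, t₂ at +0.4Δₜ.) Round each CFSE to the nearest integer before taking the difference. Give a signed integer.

-1025

In an octahedral site d¹ (HS) is t2g^1 e_g^0, giving CFSE(oct) = -0.4Δ₀ = -3076 cm⁻¹.
In a tetrahedral site the filling is e^1 t2^0: CFSE(tet) = -0.6Δₜ = -0.6 × (4/9)(7690) = -2051 cm⁻¹.
Subtracting, OSPE = -3076 − (-2051) = -1025 cm⁻¹.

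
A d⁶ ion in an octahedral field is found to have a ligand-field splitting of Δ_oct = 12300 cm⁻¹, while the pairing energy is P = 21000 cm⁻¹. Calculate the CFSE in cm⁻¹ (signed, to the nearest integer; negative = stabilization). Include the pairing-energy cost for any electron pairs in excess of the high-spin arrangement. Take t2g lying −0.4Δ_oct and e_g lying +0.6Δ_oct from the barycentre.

-4920

With Δ_oct < P the complex is high-spin.
That gives t2g^4 e_g^2.
Orbital CFSE = -0.4Δ_oct = -0.4 × 12300 = -4920 cm⁻¹.
High-spin has no excess pairs, so no pairing correction applies.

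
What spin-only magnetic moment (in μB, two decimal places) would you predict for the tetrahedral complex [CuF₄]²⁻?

1.73 μB

Each F⁻ contributes -1; 4 × (-1) = -4. With overall charge -2, Cu is in the +2 oxidation state.
Cu sits in group 11; removing 2 electrons leaves Cu²⁺ with 11 − 2 = 9 d electrons.
Tetrahedral fields are weak (Δₜ ≈ 4/9 Δₒ), so electrons fill high-spin.
Configuration: e⁴ t₂⁵ → 1 unpaired electron.
μ(spin-only) = √[1(1+2)] = √3 ≈ 1.73 μB.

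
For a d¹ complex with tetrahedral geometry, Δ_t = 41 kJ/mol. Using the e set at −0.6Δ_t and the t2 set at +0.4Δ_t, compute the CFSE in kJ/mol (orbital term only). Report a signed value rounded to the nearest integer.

-25

With tetrahedral geometry the complex is necessarily high-spin.
The d¹ electrons fill as e^1 t2^0.
Orbital CFSE = 1(-0.6) + 0(0.4) = -0.6Δ_t = -0.6 × 41 = -25 kJ/mol.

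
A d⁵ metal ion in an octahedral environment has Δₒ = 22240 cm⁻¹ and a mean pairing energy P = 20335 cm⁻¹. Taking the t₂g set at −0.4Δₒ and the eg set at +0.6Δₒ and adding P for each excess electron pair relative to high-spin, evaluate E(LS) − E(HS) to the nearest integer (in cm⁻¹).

-3810

High-spin d⁵ fills as t₂g³ eg² with CFSE 3(−0.4) + 2(+0.6) = 0.0Δₒ = 0 cm⁻¹.
Low-spin: t₂g⁵ eg⁰, orbital CFSE = -2.0Δₒ = -44480 cm⁻¹; plus 2 excess pairs × P = +40670 cm⁻¹; total -3810 cm⁻¹.
Thus E(LS) − E(HS) = -3810 cm⁻¹.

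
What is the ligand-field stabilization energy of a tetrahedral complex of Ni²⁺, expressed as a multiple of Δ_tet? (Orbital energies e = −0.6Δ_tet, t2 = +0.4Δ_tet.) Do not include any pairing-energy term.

-0.8 Δ_tet

Ni²⁺: group 10, so d-count = 10 − 2 = 8.
Tetrahedral splitting is small, so the complex is high-spin.
Configuration: e^4 t2^4.
CFSE = 4(-0.6Δ_tet) + 4(0.4Δ_tet) = -2.4Δ_tet + 1.6Δ_tet = -0.8Δ_tet.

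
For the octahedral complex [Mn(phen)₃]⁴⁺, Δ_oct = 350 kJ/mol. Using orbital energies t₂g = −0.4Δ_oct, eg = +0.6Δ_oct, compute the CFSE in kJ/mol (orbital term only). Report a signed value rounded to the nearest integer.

-420

phen is neutral, so the +4 overall charge sits on Mn: oxidation state +4.
Mn⁴⁺: group 7, so d-count = 7 − 4 = 3.
Electron filling gives t₂g³ eg⁰.
CFSE(orbital) = 3×(-0.4Δ_oct) + 0×(0.6Δ_oct) = -1.2Δ_oct; with Δ_oct = 350 kJ/mol that is -420 kJ/mol.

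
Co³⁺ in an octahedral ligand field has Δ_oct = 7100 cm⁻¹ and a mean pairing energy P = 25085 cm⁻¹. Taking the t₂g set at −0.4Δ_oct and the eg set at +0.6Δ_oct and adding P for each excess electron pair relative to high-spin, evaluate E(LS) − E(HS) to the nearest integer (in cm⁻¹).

35970

Group 9 minus oxidation state +3 gives a d⁶ configuration for Co³⁺.
In the high-spin limit (t₂g⁴ eg²) the orbital term is -0.4Δ_oct = -2840 cm⁻¹, with no excess pairing.
Low-spin t₂g⁶ eg⁰ gives -2.4Δ_oct = -17040 cm⁻¹, but forming 2 extra pairs costs 2P = 50170 cm⁻¹, so E(LS) = -17040 + 50170 = 33130 cm⁻¹.
Thus E(LS) − E(HS) = 35970 cm⁻¹.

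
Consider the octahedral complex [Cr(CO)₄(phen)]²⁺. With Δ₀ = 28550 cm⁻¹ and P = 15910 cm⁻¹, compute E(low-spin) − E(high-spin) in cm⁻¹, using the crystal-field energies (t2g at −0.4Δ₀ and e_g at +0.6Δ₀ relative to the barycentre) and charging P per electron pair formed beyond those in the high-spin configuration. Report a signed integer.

Ligand charges: 4×(+0) from CO and 1×(+0) from phen sum to +0; with overall charge +2, Cr is +2.
Cr sits in group 6; removing 2 electrons leaves Cr²⁺ with 6 − 2 = 4 d electrons.
High-spin d⁴ fills as t2g^3 e_g^1 with CFSE 3(−0.4) + 1(+0.6) = -0.6Δ₀ = -17130 cm⁻¹.
Low-spin: t2g^4 e_g^0, orbital CFSE = -1.6Δ₀ = -45680 cm⁻¹; plus 1 excess pair × P = +15910 cm⁻¹; total -29770 cm⁻¹.
The difference is -29770 − (-17130) = -12640 cm⁻¹, so low-spin lies lower.

-12640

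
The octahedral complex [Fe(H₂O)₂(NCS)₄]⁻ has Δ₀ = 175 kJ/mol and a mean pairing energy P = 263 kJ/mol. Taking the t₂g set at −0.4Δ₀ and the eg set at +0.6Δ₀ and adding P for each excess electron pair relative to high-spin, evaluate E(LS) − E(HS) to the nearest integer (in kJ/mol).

Ligand charges: 2×(+0) from H₂O and 4×(-1) from NCS⁻ sum to -4; with overall charge -1, Fe is +3.
Group 8 minus oxidation state +3 gives a d⁵ configuration for Fe³⁺.
In the high-spin limit (t₂g³ eg²) the orbital term is 0.0Δ₀ = 0 kJ/mol, with no excess pairing.
Low-spin: t₂g⁵ eg⁰, orbital CFSE = -2.0Δ₀ = -350 kJ/mol; plus 2 excess pairs × P = +526 kJ/mol; total 176 kJ/mol.
The difference is 176 − (0) = 176 kJ/mol, so high-spin lies lower.

176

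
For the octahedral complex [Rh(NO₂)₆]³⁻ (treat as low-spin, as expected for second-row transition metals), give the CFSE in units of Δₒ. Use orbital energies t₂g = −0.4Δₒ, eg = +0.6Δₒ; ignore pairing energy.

-2.4 Δₒ

Each NO₂⁻ contributes -1; 6 × (-1) = -6. With overall charge -3, Rh is in the +3 oxidation state.
Rh is in group 9, so Rh³⁺ is d⁶ (9 − 3 = 6).
Configuration: t₂g⁶ eg⁰.
CFSE = 6(-0.4Δₒ) + 0(0.6Δₒ) = -2.4Δₒ + 0.0Δₒ = -2.4Δₒ.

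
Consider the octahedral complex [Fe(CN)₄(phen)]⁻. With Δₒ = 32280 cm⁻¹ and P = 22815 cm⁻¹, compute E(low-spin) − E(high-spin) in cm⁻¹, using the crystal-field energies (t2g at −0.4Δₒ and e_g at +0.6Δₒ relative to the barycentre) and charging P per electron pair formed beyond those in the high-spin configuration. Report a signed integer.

-18930

Ligand charges: 4×(-1) from CN⁻ and 1×(+0) from phen sum to -4; with overall charge -1, Fe is +3.
Group 8 minus oxidation state +3 gives a d⁵ configuration for Fe³⁺.
In the high-spin limit (t2g^3 e_g^2) the orbital term is 0.0Δₒ = 0 cm⁻¹, with no excess pairing.
Low-spin: t2g^5 e_g^0, orbital CFSE = -2.0Δₒ = -64560 cm⁻¹; plus 2 excess pairs × P = +45630 cm⁻¹; total -18930 cm⁻¹.
E(LS) − E(HS) = -18930 − (0) = -18930 cm⁻¹.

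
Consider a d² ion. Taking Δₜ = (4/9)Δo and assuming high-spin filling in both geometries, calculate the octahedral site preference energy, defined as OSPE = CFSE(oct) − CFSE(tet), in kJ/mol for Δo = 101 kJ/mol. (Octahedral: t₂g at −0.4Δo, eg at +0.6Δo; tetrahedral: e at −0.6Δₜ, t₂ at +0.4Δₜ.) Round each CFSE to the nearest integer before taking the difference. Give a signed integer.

-27

In an octahedral site d² (HS) is t2g^2 e_g^0, giving CFSE(oct) = -0.8Δo = -81 kJ/mol.
Tetrahedral: e^2 t2^0, CFSE = 2(−0.6) + 0(+0.4) = -1.2Δₜ = -1.2 × (4/9) × 101 = -54 kJ/mol.
Subtracting, OSPE = -81 − (-54) = -27 kJ/mol.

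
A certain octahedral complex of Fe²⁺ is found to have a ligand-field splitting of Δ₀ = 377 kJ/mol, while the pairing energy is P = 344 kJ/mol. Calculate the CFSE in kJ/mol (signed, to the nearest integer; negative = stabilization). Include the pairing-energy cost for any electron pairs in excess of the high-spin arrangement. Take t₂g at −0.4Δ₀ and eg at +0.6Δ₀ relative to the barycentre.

Fe sits in group 8; removing 2 electrons leaves Fe²⁺ with 8 − 2 = 6 d electrons.
With Δ₀ > P the complex is low-spin.
That gives t₂g⁶ eg⁰.
Orbital CFSE = -2.4Δ₀ = -2.4 × 377 = -905 kJ/mol.
Excess pairs vs high-spin: 3 − 1 = 2; pairing cost = +688 kJ/mol.
Net CFSE = -905 + 688 = -217 kJ/mol.

-217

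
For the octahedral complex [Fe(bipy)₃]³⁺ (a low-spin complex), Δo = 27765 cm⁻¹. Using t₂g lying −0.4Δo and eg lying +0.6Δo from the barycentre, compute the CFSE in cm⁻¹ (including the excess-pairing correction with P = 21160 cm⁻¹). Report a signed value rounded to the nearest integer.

-13210

bipy is neutral, so the +3 overall charge sits on Fe: oxidation state +3.
Fe sits in group 8; removing 3 electrons leaves Fe³⁺ with 8 − 3 = 5 d electrons.
Configuration: t₂g⁵ eg⁰.
The orbital stabilization is -2.0Δo = -2.0 × 27765 = -55530 cm⁻¹.
Relative to high-spin t₂g³ eg² (0 paired), the low-spin configuration has 2 additional pairs, contributing +2 × 21160 = +42320 cm⁻¹.
Net CFSE = -55530 + 42320 = -13210 cm⁻¹.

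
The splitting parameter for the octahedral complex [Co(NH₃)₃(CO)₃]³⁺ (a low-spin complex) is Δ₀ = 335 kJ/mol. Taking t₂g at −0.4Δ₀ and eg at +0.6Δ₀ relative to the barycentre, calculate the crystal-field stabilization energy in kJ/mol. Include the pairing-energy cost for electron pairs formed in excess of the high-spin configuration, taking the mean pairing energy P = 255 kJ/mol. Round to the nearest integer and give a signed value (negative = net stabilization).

Ligand charges: 3×(+0) from NH₃ and 3×(+0) from CO sum to +0; with overall charge +3, Co is +3.
Co sits in group 9; removing 3 electrons leaves Co³⁺ with 9 − 3 = 6 d electrons.
Electron filling gives t₂g⁶ eg⁰.
Orbital CFSE = 6(-0.4) + 0(0.6) = -2.4Δ₀ = -2.4 × 335 = -804 kJ/mol.
Relative to high-spin t₂g⁴ eg² (1 paired), the low-spin configuration has 2 additional pairs, contributing +2 × 255 = +510 kJ/mol.
Net CFSE = -804 + 510 = -294 kJ/mol.

-294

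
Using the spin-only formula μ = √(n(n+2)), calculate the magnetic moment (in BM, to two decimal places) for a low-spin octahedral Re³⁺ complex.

2.83 BM

Re³⁺: group 7, so d-count = 7 − 3 = 4.
Configuration: t₂g⁴ eg⁰ → 2 unpaired electrons.
μ(spin-only) = √[2(2+2)] = √8 ≈ 2.83 BM.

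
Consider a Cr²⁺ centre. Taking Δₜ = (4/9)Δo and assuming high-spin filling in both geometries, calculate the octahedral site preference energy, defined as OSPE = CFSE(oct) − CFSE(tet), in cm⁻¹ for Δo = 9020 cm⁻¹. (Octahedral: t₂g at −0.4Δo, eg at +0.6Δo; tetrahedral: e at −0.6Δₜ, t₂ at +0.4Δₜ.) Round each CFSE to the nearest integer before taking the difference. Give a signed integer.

-3808

Cr sits in group 6; removing 2 electrons leaves Cr²⁺ with 6 − 2 = 4 d electrons.
Octahedral high-spin t2g^3 e_g^1: CFSE = -0.6 × 9020 = -5412 cm⁻¹.
Tetrahedral: e^2 t2^2, CFSE = 2(−0.6) + 2(+0.4) = -0.4Δₜ = -0.4 × (4/9) × 9020 = -1604 cm⁻¹.
OSPE = CFSE(oct) − CFSE(tet) = -5412 − (-1604) = -3808 cm⁻¹.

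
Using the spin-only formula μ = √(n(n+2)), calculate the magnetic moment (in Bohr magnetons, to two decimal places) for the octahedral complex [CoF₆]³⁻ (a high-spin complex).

Each F⁻ contributes -1; 6 × (-1) = -6. With overall charge -3, Co is in the +3 oxidation state.
Group 9 minus oxidation state +3 gives a d⁶ configuration for Co³⁺.
Configuration: t2g^4 e_g^2 → 4 unpaired electrons.
μ(spin-only) = √[4(4+2)] = √24 ≈ 4.90 Bohr magnetons.

4.90 Bohr magnetons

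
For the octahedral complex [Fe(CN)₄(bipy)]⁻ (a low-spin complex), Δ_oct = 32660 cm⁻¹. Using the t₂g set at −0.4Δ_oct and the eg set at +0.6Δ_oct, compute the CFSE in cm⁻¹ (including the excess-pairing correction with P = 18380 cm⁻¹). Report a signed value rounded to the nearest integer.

Ligand charges: 4×(-1) from CN⁻ and 1×(+0) from bipy sum to -4; with overall charge -1, Fe is +3.
Fe is in group 8, so Fe³⁺ is d⁵ (8 − 3 = 5).
Electron filling gives t₂g⁵ eg⁰.
Orbital CFSE = 5(-0.4) + 0(0.6) = -2.0Δ_oct = -2.0 × 32660 = -65320 cm⁻¹.
Relative to high-spin t₂g³ eg² (0 paired), the low-spin configuration has 2 additional pairs, contributing +2 × 18380 = +36760 cm⁻¹.
Combining: -65320 + 36760 = -28560 cm⁻¹.

-28560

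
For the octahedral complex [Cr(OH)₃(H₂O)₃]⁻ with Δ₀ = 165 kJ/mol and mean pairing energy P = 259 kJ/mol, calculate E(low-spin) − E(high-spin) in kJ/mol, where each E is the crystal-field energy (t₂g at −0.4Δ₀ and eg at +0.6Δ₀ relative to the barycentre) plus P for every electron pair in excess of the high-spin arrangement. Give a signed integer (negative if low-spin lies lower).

94

Ligand charges: 3×(-1) from OH⁻ and 3×(+0) from H₂O sum to -3; with overall charge -1, Cr is +2.
Cr is in group 6, so Cr²⁺ is d⁴ (6 − 2 = 4).
High-spin: t₂g³ eg¹, CFSE = -0.6Δ₀ = -99 kJ/mol.
For low-spin the configuration is t₂g⁴ eg⁰: orbital energy -1.6 × 165 = -264 kJ/mol, and 1 additional pair relative to high-spin adds 259 kJ/mol, giving -5 kJ/mol.
The difference is -5 − (-99) = 94 kJ/mol, so high-spin lies lower.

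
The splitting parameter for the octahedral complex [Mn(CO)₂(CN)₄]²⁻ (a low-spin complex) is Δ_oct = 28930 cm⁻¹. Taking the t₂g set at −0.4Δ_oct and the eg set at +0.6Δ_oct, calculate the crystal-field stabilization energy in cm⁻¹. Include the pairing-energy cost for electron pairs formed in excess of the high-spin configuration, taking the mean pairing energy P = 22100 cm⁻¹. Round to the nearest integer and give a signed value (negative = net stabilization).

Ligand charges: 2×(+0) from CO and 4×(-1) from CN⁻ sum to -4; with overall charge -2, Mn is +2.
Group 7 minus oxidation state +2 gives a d⁵ configuration for Mn²⁺.
Electron filling gives t₂g⁵ eg⁰.
Orbital CFSE = 5(-0.4) + 0(0.6) = -2.0Δ_oct = -2.0 × 28930 = -57860 cm⁻¹.
Relative to high-spin t₂g³ eg² (0 paired), the low-spin configuration has 2 additional pairs, contributing +2 × 22100 = +44200 cm⁻¹.
Combining: -57860 + 44200 = -13660 cm⁻¹.

-13660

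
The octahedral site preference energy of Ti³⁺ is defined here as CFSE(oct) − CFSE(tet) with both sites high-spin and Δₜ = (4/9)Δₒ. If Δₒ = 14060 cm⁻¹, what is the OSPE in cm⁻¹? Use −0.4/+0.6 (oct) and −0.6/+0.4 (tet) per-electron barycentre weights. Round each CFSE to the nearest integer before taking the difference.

Ti is in group 4, so Ti³⁺ is d¹ (4 − 3 = 1).
Octahedral high-spin t2g^1 e_g^0: CFSE = -0.4 × 14060 = -5624 cm⁻¹.
Tetrahedral e^1 t2^0 gives -0.6Δₜ = -0.6 × (4/9) × 14060 = -3749 cm⁻¹.
OSPE = CFSE(oct) − CFSE(tet) = -5624 − (-3749) = -1875 cm⁻¹.

-1875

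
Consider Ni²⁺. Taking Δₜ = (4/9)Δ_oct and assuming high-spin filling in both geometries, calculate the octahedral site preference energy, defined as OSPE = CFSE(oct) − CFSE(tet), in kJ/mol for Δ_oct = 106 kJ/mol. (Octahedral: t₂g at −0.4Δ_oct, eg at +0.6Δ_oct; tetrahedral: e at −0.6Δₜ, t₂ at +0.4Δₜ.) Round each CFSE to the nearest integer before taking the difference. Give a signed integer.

Ni is in group 10, so Ni²⁺ is d⁸ (10 − 2 = 8).
Octahedral (high-spin): t2g^6 e_g^2, CFSE = 6(−0.4) + 2(+0.6) = -1.2Δ_oct = -1.2 × 106 = -127 kJ/mol.
In a tetrahedral site the filling is e^4 t2^4: CFSE(tet) = -0.8Δₜ = -0.8 × (4/9)(106) = -38 kJ/mol.
OSPE = -127 − (-38) = -89 kJ/mol.

-89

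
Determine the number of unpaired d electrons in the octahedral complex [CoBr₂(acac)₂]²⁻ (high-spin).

Ligand charges: 2×(-1) from Br⁻ and 2×(-1) from acac⁻ sum to -4; with overall charge -2, Co is +2.
Co is in group 9, so Co²⁺ is d⁷ (9 − 2 = 7).
Configuration: t₂g⁵ eg², giving 3 unpaired electrons.

3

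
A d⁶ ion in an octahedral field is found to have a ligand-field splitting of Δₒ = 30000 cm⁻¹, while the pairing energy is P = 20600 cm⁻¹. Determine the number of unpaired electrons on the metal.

0

Here Δₒ > P (30000 > 20600), so the low-spin state is favoured.
Configuration: t2g^6 e_g^0.
Unpaired electrons: 0.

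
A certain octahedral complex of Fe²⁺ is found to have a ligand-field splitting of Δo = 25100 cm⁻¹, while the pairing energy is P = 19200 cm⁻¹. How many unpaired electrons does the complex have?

Fe is in group 8, so Fe²⁺ is d⁶ (8 − 2 = 6).
Here Δo > P (25100 > 19200), so the low-spin state is favoured.
That gives t₂g⁶ eg⁰.
Unpaired electrons: 0.

0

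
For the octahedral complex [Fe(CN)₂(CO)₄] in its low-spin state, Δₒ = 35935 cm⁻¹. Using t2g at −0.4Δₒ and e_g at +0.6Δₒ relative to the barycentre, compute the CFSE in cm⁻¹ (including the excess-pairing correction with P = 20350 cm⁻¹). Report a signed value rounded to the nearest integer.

Ligand charges: 2×(-1) from CN⁻ and 4×(+0) from CO sum to -2; with overall charge +0, Fe is +2.
Fe is in group 8, so Fe²⁺ is d⁶ (8 − 2 = 6).
The d⁶ electrons fill as t2g^6 e_g^0.
Orbital CFSE = 6(-0.4) + 0(0.6) = -2.4Δₒ = -2.4 × 35935 = -86244 cm⁻¹.
High-spin d⁶ would be t2g^4 e_g^2 with 1 pair; low-spin has 3, so 2 excess pairs cost +2P = +40700 cm⁻¹.
Net CFSE = -86244 + 40700 = -45544 cm⁻¹.

-45544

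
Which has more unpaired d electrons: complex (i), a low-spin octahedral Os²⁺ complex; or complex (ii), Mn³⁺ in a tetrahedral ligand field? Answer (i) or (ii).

(i): Group 8 minus oxidation state +2 gives a d⁶ configuration for Os²⁺; t₂g⁶ eg⁰ → 0 unpaired.
(ii): Mn sits in group 7; removing 3 electrons leaves Mn³⁺ with 7 − 3 = 4 d electrons; Tetrahedral splitting is small, so the complex is high-spin; e^2 t2^2 → 4 unpaired.
So (ii) has more unpaired electrons.

(ii)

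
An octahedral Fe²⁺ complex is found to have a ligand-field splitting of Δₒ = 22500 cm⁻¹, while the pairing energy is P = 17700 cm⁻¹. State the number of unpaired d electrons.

0

Fe²⁺: group 8, so d-count = 8 − 2 = 6.
Δₒ > P, so pairing is preferred: the ground state is low-spin.
That gives t2g^6 e_g^0.
Unpaired electrons: 0.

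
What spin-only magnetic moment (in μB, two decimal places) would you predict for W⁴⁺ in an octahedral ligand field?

2.83 μB

Group 6 minus oxidation state +4 gives a d² configuration for W⁴⁺.
Configuration: t₂g² eg⁰ → 2 unpaired electrons.
μ(spin-only) = √[2(2+2)] = √8 ≈ 2.83 μB.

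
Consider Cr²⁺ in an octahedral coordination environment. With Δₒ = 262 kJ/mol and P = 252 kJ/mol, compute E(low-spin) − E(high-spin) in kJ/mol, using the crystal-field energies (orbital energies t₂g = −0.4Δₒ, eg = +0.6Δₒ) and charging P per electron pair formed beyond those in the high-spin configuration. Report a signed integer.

-10

Cr is in group 6, so Cr²⁺ is d⁴ (6 − 2 = 4).
High-spin d⁴ fills as t₂g³ eg¹ with CFSE 3(−0.4) + 1(+0.6) = -0.6Δₒ = -157 kJ/mol.
Low-spin: t₂g⁴ eg⁰, orbital CFSE = -1.6Δₒ = -419 kJ/mol; plus 1 excess pair × P = +252 kJ/mol; total -167 kJ/mol.
Thus E(LS) − E(HS) = -10 kJ/mol.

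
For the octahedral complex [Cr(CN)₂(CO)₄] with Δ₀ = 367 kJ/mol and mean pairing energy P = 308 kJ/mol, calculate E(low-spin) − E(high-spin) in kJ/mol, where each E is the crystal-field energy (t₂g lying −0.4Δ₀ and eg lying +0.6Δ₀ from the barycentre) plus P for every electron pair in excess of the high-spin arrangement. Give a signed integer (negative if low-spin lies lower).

-59

Ligand charges: 2×(-1) from CN⁻ and 4×(+0) from CO sum to -2; with overall charge +0, Cr is +2.
Group 6 minus oxidation state +2 gives a d⁴ configuration for Cr²⁺.
High-spin: t₂g³ eg¹, CFSE = -0.6Δ₀ = -220 kJ/mol.
For low-spin the configuration is t₂g⁴ eg⁰: orbital energy -1.6 × 367 = -587 kJ/mol, and 1 additional pair relative to high-spin adds 308 kJ/mol, giving -279 kJ/mol.
The difference is -279 − (-220) = -59 kJ/mol, so low-spin lies lower.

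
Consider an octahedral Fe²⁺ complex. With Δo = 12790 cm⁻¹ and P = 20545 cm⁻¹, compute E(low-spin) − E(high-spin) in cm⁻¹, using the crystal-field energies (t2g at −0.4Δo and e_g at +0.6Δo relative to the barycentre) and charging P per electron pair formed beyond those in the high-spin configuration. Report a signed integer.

15510

Fe²⁺: group 8, so d-count = 8 − 2 = 6.
High-spin: t2g^4 e_g^2, CFSE = -0.4Δo = -5116 cm⁻¹.
Low-spin: t2g^6 e_g^0, orbital CFSE = -2.4Δo = -30696 cm⁻¹; plus 2 excess pairs × P = +41090 cm⁻¹; total 10394 cm⁻¹.
Thus E(LS) − E(HS) = 15510 cm⁻¹.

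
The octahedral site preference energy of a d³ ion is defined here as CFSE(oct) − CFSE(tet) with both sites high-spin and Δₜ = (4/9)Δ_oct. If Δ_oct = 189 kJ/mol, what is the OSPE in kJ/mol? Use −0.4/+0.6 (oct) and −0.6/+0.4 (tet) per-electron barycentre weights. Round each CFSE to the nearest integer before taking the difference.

In an octahedral site d³ (HS) is t2g^3 e_g^0, giving CFSE(oct) = -1.2Δ_oct = -227 kJ/mol.
Tetrahedral e^2 t2^1 gives -0.8Δₜ = -0.8 × (4/9) × 189 = -67 kJ/mol.
Subtracting, OSPE = -227 − (-67) = -160 kJ/mol.

-160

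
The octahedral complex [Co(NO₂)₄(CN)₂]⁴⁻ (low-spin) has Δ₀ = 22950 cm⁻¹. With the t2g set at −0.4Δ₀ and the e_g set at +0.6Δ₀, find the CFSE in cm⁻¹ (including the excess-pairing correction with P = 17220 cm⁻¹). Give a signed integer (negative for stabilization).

-24090

Ligand charges: 4×(-1) from NO₂⁻ and 2×(-1) from CN⁻ sum to -6; with overall charge -4, Co is +2.
Co sits in group 9; removing 2 electrons leaves Co²⁺ with 9 − 2 = 7 d electrons.
Electron filling gives t2g^6 e_g^1.
CFSE(orbital) = 6×(-0.4Δ₀) + 1×(0.6Δ₀) = -1.8Δ₀; with Δ₀ = 22950 cm⁻¹ that is -41310 cm⁻¹.
High-spin d⁷ would be t2g^5 e_g^2 with 2 pairs; low-spin has 3, so 1 excess pair costs +1P = +17220 cm⁻¹.
Overall CFSE = -41310 + 17220 = -24090 cm⁻¹.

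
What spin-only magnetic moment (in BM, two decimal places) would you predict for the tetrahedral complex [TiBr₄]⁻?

1.73 BM

Each Br⁻ contributes -1; 4 × (-1) = -4. With overall charge -1, Ti is in the +3 oxidation state.
Ti is in group 4, so Ti³⁺ is d¹ (4 − 3 = 1).
Tetrahedral fields are weak (Δₜ ≈ 4/9 Δₒ), so electrons fill high-spin.
Configuration: e¹ t₂⁰ → 1 unpaired electron.
μ(spin-only) = √[1(1+2)] = √3 ≈ 1.73 BM.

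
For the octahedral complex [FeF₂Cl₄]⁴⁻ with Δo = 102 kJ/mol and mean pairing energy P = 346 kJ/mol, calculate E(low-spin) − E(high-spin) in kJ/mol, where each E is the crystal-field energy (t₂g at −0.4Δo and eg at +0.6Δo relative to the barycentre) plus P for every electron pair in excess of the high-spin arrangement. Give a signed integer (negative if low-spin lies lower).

488

Ligand charges: 2×(-1) from F⁻ and 4×(-1) from Cl⁻ sum to -6; with overall charge -4, Fe is +2.
Group 8 minus oxidation state +2 gives a d⁶ configuration for Fe²⁺.
High-spin d⁶ fills as t₂g⁴ eg² with CFSE 4(−0.4) + 2(+0.6) = -0.4Δo = -41 kJ/mol.
Low-spin: t₂g⁶ eg⁰, orbital CFSE = -2.4Δo = -245 kJ/mol; plus 2 excess pairs × P = +692 kJ/mol; total 447 kJ/mol.
Thus E(LS) − E(HS) = 488 kJ/mol.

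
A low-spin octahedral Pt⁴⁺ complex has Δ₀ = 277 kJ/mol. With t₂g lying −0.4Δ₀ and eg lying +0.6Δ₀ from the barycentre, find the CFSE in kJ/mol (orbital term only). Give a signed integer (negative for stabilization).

Pt is in group 10, so Pt⁴⁺ is d⁶ (10 − 4 = 6).
Electron filling gives t₂g⁶ eg⁰.
The orbital stabilization is -2.4Δ₀ = -2.4 × 277 = -665 kJ/mol.

-665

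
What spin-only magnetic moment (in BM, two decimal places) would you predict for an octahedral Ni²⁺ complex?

2.83 BM

Group 10 minus oxidation state +2 gives a d⁸ configuration for Ni²⁺.
Configuration: t2g^6 e_g^2 → 2 unpaired electrons.
μ(spin-only) = √[2(2+2)] = √8 ≈ 2.83 BM.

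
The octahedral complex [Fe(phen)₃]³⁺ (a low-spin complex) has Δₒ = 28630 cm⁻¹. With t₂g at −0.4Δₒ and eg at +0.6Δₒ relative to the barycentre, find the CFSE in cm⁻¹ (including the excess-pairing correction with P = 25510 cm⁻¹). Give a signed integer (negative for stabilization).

phen is neutral, so the +3 overall charge sits on Fe: oxidation state +3.
Fe³⁺: group 8, so d-count = 8 − 3 = 5.
Electron filling gives t₂g⁵ eg⁰.
The orbital stabilization is -2.0Δₒ = -2.0 × 28630 = -57260 cm⁻¹.
Pairing penalty: 2 pairs vs 0 in the high-spin reference → 2 extra × P = 51020 cm⁻¹.
Net CFSE = -57260 + 51020 = -6240 cm⁻¹.

-6240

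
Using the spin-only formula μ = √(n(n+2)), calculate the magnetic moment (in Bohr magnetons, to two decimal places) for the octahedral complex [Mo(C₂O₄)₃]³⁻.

3.87 Bohr magnetons

Each C₂O₄²⁻ contributes -2; 3 × (-2) = -6. With overall charge -3, Mo is in the +3 oxidation state.
Mo sits in group 6; removing 3 electrons leaves Mo³⁺ with 6 − 3 = 3 d electrons.
Configuration: t₂g³ eg⁰ → 3 unpaired electrons.
μ(spin-only) = √[3(3+2)] = √15 ≈ 3.87 Bohr magnetons.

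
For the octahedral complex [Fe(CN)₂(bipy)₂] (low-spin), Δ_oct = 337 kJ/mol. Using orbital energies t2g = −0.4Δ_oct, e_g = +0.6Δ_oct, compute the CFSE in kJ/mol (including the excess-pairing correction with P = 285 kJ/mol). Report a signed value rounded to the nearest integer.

Ligand charges: 2×(-1) from CN⁻ and 2×(+0) from bipy sum to -2; with overall charge +0, Fe is +2.
Fe sits in group 8; removing 2 electrons leaves Fe²⁺ with 8 − 2 = 6 d electrons.
Electron filling gives t2g^6 e_g^0.
Orbital CFSE = 6(-0.4) + 0(0.6) = -2.4Δ_oct = -2.4 × 337 = -809 kJ/mol.
High-spin d⁶ would be t2g^4 e_g^2 with 1 pair; low-spin has 3, so 2 excess pairs cost +2P = +570 kJ/mol.
Overall CFSE = -809 + 570 = -239 kJ/mol.

-239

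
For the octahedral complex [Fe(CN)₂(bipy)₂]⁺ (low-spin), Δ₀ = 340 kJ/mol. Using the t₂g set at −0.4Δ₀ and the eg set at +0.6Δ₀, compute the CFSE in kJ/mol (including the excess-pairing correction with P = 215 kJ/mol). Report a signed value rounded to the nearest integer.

Ligand charges: 2×(-1) from CN⁻ and 2×(+0) from bipy sum to -2; with overall charge +1, Fe is +3.
Group 8 minus oxidation state +3 gives a d⁵ configuration for Fe³⁺.
Electron filling gives t₂g⁵ eg⁰.
Orbital CFSE = 5(-0.4) + 0(0.6) = -2.0Δ₀ = -2.0 × 340 = -680 kJ/mol.
Relative to high-spin t₂g³ eg² (0 paired), the low-spin configuration has 2 additional pairs, contributing +2 × 215 = +430 kJ/mol.
Combining: -680 + 430 = -250 kJ/mol.

-250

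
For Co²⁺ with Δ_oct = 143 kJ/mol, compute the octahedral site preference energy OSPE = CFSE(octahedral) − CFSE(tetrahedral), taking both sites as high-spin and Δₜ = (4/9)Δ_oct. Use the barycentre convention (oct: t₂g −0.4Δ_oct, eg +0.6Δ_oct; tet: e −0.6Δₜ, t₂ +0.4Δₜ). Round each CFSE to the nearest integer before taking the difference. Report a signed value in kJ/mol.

Co²⁺: group 9, so d-count = 9 − 2 = 7.
Octahedral (high-spin): t2g^5 e_g^2, CFSE = 5(−0.4) + 2(+0.6) = -0.8Δ_oct = -0.8 × 143 = -114 kJ/mol.
Tetrahedral: e^4 t2^3, CFSE = 4(−0.6) + 3(+0.4) = -1.2Δₜ = -1.2 × (4/9) × 143 = -76 kJ/mol.
OSPE = CFSE(oct) − CFSE(tet) = -114 − (-76) = -38 kJ/mol.

-38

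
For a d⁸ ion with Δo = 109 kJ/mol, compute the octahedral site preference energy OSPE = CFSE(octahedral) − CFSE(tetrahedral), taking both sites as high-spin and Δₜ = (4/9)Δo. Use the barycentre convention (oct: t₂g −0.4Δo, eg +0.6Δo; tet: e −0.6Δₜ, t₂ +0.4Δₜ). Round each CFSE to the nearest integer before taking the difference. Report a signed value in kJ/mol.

Octahedral (high-spin): t₂g⁶ eg², CFSE = 6(−0.4) + 2(+0.6) = -1.2Δo = -1.2 × 109 = -131 kJ/mol.
Tetrahedral e⁴ t₂⁴ gives -0.8Δₜ = -0.8 × (4/9) × 109 = -39 kJ/mol.
OSPE = CFSE(oct) − CFSE(tet) = -131 − (-39) = -92 kJ/mol.

-92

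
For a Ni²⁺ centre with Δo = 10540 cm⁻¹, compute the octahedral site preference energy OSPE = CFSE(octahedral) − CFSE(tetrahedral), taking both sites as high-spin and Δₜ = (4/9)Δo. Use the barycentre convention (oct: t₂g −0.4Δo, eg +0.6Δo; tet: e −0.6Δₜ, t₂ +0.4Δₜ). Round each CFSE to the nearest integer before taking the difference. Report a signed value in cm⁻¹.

Ni sits in group 10; removing 2 electrons leaves Ni²⁺ with 10 − 2 = 8 d electrons.
In an octahedral site d⁸ (HS) is t2g^6 e_g^2, giving CFSE(oct) = -1.2Δo = -12648 cm⁻¹.
Tetrahedral: e^4 t2^4, CFSE = 4(−0.6) + 4(+0.4) = -0.8Δₜ = -0.8 × (4/9) × 10540 = -3748 cm⁻¹.
OSPE = CFSE(oct) − CFSE(tet) = -12648 − (-3748) = -8900 cm⁻¹.

-8900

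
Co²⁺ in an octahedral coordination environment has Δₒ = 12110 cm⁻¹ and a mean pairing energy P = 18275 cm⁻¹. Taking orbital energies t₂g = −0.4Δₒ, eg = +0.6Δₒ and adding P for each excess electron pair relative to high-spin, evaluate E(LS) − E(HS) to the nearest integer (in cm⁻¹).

6165

Co sits in group 9; removing 2 electrons leaves Co²⁺ with 9 − 2 = 7 d electrons.
High-spin d⁷ fills as t₂g⁵ eg² with CFSE 5(−0.4) + 2(+0.6) = -0.8Δₒ = -9688 cm⁻¹.
Low-spin t₂g⁶ eg¹ gives -1.8Δₒ = -21798 cm⁻¹, but forming 1 extra pair costs 1P = 18275 cm⁻¹, so E(LS) = -21798 + 18275 = -3523 cm⁻¹.
E(LS) − E(HS) = -3523 − (-9688) = 6165 cm⁻¹.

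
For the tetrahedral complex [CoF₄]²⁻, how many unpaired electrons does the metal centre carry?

3

Each F⁻ contributes -1; 4 × (-1) = -4. With overall charge -2, Co is in the +2 oxidation state.
Co sits in group 9; removing 2 electrons leaves Co²⁺ with 9 − 2 = 7 d electrons.
Tetrahedral fields are weak (Δₜ ≈ 4/9 Δₒ), so electrons fill high-spin.
Configuration: e^4 t2^3, giving 3 unpaired electrons.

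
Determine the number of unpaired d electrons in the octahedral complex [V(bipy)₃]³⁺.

bipy is neutral, so the +3 overall charge sits on V: oxidation state +3.
V is in group 5, so V³⁺ is d² (5 − 3 = 2).
Configuration: t₂g² eg⁰, giving 2 unpaired electrons.

2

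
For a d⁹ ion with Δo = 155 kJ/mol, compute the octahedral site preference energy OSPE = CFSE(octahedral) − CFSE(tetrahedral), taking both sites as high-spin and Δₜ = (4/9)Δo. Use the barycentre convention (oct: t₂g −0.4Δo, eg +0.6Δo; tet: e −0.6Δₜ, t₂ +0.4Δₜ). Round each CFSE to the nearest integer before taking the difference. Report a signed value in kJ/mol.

In an octahedral site d⁹ (HS) is t₂g⁶ eg³, giving CFSE(oct) = -0.6Δo = -93 kJ/mol.
Tetrahedral e⁴ t₂⁵ gives -0.4Δₜ = -0.4 × (4/9) × 155 = -28 kJ/mol.
OSPE = CFSE(oct) − CFSE(tet) = -93 − (-28) = -65 kJ/mol.

-65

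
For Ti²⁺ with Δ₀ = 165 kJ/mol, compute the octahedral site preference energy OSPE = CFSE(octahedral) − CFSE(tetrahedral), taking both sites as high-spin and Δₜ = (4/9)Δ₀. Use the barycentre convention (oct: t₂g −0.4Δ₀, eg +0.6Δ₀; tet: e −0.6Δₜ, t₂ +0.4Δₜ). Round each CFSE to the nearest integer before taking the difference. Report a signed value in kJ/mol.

-44

Ti is in group 4, so Ti²⁺ is d² (4 − 2 = 2).
Octahedral high-spin t2g^2 e_g^0: CFSE = -0.8 × 165 = -132 kJ/mol.
Tetrahedral e^2 t2^0 gives -1.2Δₜ = -1.2 × (4/9) × 165 = -88 kJ/mol.
Subtracting, OSPE = -132 − (-88) = -44 kJ/mol.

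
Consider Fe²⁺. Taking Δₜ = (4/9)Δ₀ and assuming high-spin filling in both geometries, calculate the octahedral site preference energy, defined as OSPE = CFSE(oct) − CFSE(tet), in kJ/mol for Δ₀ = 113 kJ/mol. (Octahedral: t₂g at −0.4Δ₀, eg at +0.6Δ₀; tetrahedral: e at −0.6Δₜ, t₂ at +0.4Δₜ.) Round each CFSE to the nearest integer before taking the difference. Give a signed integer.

Group 8 minus oxidation state +2 gives a d⁶ configuration for Fe²⁺.
Octahedral (high-spin): t₂g⁴ eg², CFSE = 4(−0.4) + 2(+0.6) = -0.4Δ₀ = -0.4 × 113 = -45 kJ/mol.
In a tetrahedral site the filling is e³ t₂³: CFSE(tet) = -0.6Δₜ = -0.6 × (4/9)(113) = -30 kJ/mol.
OSPE = CFSE(oct) − CFSE(tet) = -45 − (-30) = -15 kJ/mol.

-15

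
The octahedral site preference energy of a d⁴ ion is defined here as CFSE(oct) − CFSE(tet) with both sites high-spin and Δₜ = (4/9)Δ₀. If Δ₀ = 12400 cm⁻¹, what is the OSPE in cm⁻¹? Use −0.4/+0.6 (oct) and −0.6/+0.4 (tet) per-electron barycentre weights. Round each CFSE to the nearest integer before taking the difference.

-5236

In an octahedral site d⁴ (HS) is t2g^3 e_g^1, giving CFSE(oct) = -0.6Δ₀ = -7440 cm⁻¹.
In a tetrahedral site the filling is e^2 t2^2: CFSE(tet) = -0.4Δₜ = -0.4 × (4/9)(12400) = -2204 cm⁻¹.
Subtracting, OSPE = -7440 − (-2204) = -5236 cm⁻¹.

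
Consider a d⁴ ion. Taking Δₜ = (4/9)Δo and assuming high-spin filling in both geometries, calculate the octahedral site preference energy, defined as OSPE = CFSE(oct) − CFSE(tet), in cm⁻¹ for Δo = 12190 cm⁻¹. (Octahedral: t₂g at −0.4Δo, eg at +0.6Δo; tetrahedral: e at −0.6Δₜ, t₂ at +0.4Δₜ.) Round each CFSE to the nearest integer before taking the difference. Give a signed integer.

Octahedral (high-spin): t₂g³ eg¹, CFSE = 3(−0.4) + 1(+0.6) = -0.6Δo = -0.6 × 12190 = -7314 cm⁻¹.
In a tetrahedral site the filling is e² t₂²: CFSE(tet) = -0.4Δₜ = -0.4 × (4/9)(12190) = -2167 cm⁻¹.
OSPE = -7314 − (-2167) = -5147 cm⁻¹.

-5147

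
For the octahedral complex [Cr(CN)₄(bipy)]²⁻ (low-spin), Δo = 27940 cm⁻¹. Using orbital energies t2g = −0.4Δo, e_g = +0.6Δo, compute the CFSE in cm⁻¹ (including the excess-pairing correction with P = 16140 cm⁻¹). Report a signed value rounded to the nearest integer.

-28564

Ligand charges: 4×(-1) from CN⁻ and 1×(+0) from bipy sum to -4; with overall charge -2, Cr is +2.
Group 6 minus oxidation state +2 gives a d⁴ configuration for Cr²⁺.
Configuration: t2g^4 e_g^0.
The orbital stabilization is -1.6Δo = -1.6 × 27940 = -44704 cm⁻¹.
Relative to high-spin t2g^3 e_g^1 (0 paired), the low-spin configuration has 1 additional pair, contributing +1 × 16140 = +16140 cm⁻¹.
Combining: -44704 + 16140 = -28564 cm⁻¹.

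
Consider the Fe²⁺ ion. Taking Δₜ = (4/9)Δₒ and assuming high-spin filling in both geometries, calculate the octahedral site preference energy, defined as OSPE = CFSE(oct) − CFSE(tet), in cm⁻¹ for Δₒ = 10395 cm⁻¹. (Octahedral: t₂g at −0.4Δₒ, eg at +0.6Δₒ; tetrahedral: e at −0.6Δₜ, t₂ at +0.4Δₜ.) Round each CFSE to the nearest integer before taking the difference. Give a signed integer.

-1386

Fe²⁺: group 8, so d-count = 8 − 2 = 6.
Octahedral (high-spin): t₂g⁴ eg², CFSE = 4(−0.4) + 2(+0.6) = -0.4Δₒ = -0.4 × 10395 = -4158 cm⁻¹.
Tetrahedral e³ t₂³ gives -0.6Δₜ = -0.6 × (4/9) × 10395 = -2772 cm⁻¹.
OSPE = -4158 − (-2772) = -1386 cm⁻¹.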